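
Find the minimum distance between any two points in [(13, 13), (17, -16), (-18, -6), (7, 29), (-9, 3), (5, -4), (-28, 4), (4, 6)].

Computing all pairwise distances among 8 points:

d((13, 13), (17, -16)) = 29.2746
d((13, 13), (-18, -6)) = 36.3593
d((13, 13), (7, 29)) = 17.088
d((13, 13), (-9, 3)) = 24.1661
d((13, 13), (5, -4)) = 18.7883
d((13, 13), (-28, 4)) = 41.9762
d((13, 13), (4, 6)) = 11.4018
d((17, -16), (-18, -6)) = 36.4005
d((17, -16), (7, 29)) = 46.0977
d((17, -16), (-9, 3)) = 32.2025
d((17, -16), (5, -4)) = 16.9706
d((17, -16), (-28, 4)) = 49.2443
d((17, -16), (4, 6)) = 25.5539
d((-18, -6), (7, 29)) = 43.0116
d((-18, -6), (-9, 3)) = 12.7279
d((-18, -6), (5, -4)) = 23.0868
d((-18, -6), (-28, 4)) = 14.1421
d((-18, -6), (4, 6)) = 25.0599
d((7, 29), (-9, 3)) = 30.5287
d((7, 29), (5, -4)) = 33.0606
d((7, 29), (-28, 4)) = 43.0116
d((7, 29), (4, 6)) = 23.1948
d((-9, 3), (5, -4)) = 15.6525
d((-9, 3), (-28, 4)) = 19.0263
d((-9, 3), (4, 6)) = 13.3417
d((5, -4), (-28, 4)) = 33.9559
d((5, -4), (4, 6)) = 10.0499 <-- minimum
d((-28, 4), (4, 6)) = 32.0624

Closest pair: (5, -4) and (4, 6) with distance 10.0499

The closest pair is (5, -4) and (4, 6) with Euclidean distance 10.0499. For 8 points, brute-force pairwise comparison is shown above. For large n, the divide-and-conquer algorithm (sort by x, recurse on halves, check the dividing strip) achieves O(n log n).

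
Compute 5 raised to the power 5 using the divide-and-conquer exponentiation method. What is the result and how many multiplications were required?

Computing 5^5 by squaring (build up from 5^1; each line after the first costs one multiplication):

5^1 = 5
5^2 = (5^1)^2 = 5^2 = 25
5^4 = (5^2)^2 = 25^2 = 625
5^5 = 5 * 5^4 = 5 * 625 = 3125

Result: 3125
Multiplications needed: 3 (3 lines after 5^1)

5^5 = 3125. Using exponentiation by squaring, this requires 3 multiplications. The key idea: if the exponent is even, square the half-power; if odd, multiply by the base once.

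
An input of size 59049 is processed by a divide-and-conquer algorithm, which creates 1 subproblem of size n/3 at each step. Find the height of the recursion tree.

For divide and conquer with division factor 3:

Problem sizes at each level:
Level 0: 59049
Level 1: 19683
Level 2: 6561
Level 3: 2187
Level 4: 729
Level 5: 243
Level 6: 81
Level 7: 27
Level 8: 9
Level 9: 3
Level 10: 1

The root is level 0 and the size-1 base case is level 10 (the tree spans levels 0 through 10, i.e. 11 levels counting the root), so the depth is the number of divisions: log_3(59049) = 10

The recursion tree depth is log_3(59049) = 10. At each level, the problem size is divided by 3, so it takes 10 divisions to reduce to a base case of size 1. The algorithm makes 1 recursive call at each level.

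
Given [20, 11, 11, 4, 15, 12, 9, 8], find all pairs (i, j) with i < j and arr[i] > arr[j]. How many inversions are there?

Finding inversions in [20, 11, 11, 4, 15, 12, 9, 8]:

(0, 1): arr[0]=20 > arr[1]=11
(0, 2): arr[0]=20 > arr[2]=11
(0, 3): arr[0]=20 > arr[3]=4
(0, 4): arr[0]=20 > arr[4]=15
(0, 5): arr[0]=20 > arr[5]=12
(0, 6): arr[0]=20 > arr[6]=9
(0, 7): arr[0]=20 > arr[7]=8
(1, 3): arr[1]=11 > arr[3]=4
(1, 6): arr[1]=11 > arr[6]=9
(1, 7): arr[1]=11 > arr[7]=8
(2, 3): arr[2]=11 > arr[3]=4
(2, 6): arr[2]=11 > arr[6]=9
(2, 7): arr[2]=11 > arr[7]=8
(4, 5): arr[4]=15 > arr[5]=12
(4, 6): arr[4]=15 > arr[6]=9
(4, 7): arr[4]=15 > arr[7]=8
(5, 6): arr[5]=12 > arr[6]=9
(5, 7): arr[5]=12 > arr[7]=8
(6, 7): arr[6]=9 > arr[7]=8

Total inversions: 19

The array has 19 inversion(s): (0,1), (0,2), (0,3), (0,4), (0,5), (0,6), (0,7), (1,3), (1,6), (1,7), (2,3), (2,6), (2,7), (4,5), (4,6), (4,7), (5,6), (5,7), (6,7). Each pair (i,j) satisfies i < j and arr[i] > arr[j].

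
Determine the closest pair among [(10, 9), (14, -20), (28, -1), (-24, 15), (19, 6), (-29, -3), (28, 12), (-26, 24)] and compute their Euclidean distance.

Computing all pairwise distances among 8 points:

d((10, 9), (14, -20)) = 29.2746
d((10, 9), (28, -1)) = 20.5913
d((10, 9), (-24, 15)) = 34.5254
d((10, 9), (19, 6)) = 9.4868
d((10, 9), (-29, -3)) = 40.8044
d((10, 9), (28, 12)) = 18.2483
d((10, 9), (-26, 24)) = 39.0
d((14, -20), (28, -1)) = 23.6008
d((14, -20), (-24, 15)) = 51.6624
d((14, -20), (19, 6)) = 26.4764
d((14, -20), (-29, -3)) = 46.2385
d((14, -20), (28, 12)) = 34.9285
d((14, -20), (-26, 24)) = 59.4643
d((28, -1), (-24, 15)) = 54.4059
d((28, -1), (19, 6)) = 11.4018
d((28, -1), (-29, -3)) = 57.0351
d((28, -1), (28, 12)) = 13.0
d((28, -1), (-26, 24)) = 59.5063
d((-24, 15), (19, 6)) = 43.9318
d((-24, 15), (-29, -3)) = 18.6815
d((-24, 15), (28, 12)) = 52.0865
d((-24, 15), (-26, 24)) = 9.2195 <-- minimum
d((19, 6), (-29, -3)) = 48.8365
d((19, 6), (28, 12)) = 10.8167
d((19, 6), (-26, 24)) = 48.4665
d((-29, -3), (28, 12)) = 58.9406
d((-29, -3), (-26, 24)) = 27.1662
d((28, 12), (-26, 24)) = 55.3173

Closest pair: (-24, 15) and (-26, 24) with distance 9.2195

The closest pair is (-24, 15) and (-26, 24) with Euclidean distance 9.2195. For 8 points, brute-force pairwise comparison is shown above. For large n, the divide-and-conquer algorithm (sort by x, recurse on halves, check the dividing strip) achieves O(n log n).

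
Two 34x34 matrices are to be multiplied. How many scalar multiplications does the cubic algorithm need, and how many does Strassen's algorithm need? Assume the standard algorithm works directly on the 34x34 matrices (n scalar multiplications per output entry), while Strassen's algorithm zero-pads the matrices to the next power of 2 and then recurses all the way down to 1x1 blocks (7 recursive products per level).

Matrix multiplication for 34x34 matrices:

Strassen's algorithm requires power-of-2 dimensions. Pad 34x34 to 64x64 (next power of 2).

Standard algorithm: 34^3 = 39304 multiplications
Strassen's algorithm: 7^(log2(64)) = 7^6 = 117649 multiplications
Difference: 39304 - 117649 = -78345 (Strassen uses MORE here due to padding overhead — for small or just-over-power-of-2 n, padding can outweigh the per-level savings)

Standard: 39304 multiplications (34^3). Strassen: 117649 multiplications (7^6, after padding to 64x64). Strassen reduces 8 recursive multiplications to 7 at each level.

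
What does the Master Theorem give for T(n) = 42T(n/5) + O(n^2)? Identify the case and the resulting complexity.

Master Theorem for T(n) = 42T(n/5) + O(n^2):

a = 42, b = 5, c = 2
log_b(a) = log_5(42) = 2.3223

Case 1: c = 2 < log_5(42) = 2.3223
T(n) = O(n^(log_5 42))

For T(n) = 42T(n/5) + O(n^2): log_5(42) = 2.3223. This is Case 1 of the Master Theorem (c < log_b(a), work dominated by leaves), giving O(n^(log_5 42)).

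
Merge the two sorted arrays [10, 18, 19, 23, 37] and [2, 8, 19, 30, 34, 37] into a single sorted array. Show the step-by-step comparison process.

Merging process:

Compare 10 vs 2: take 2 from right. Merged: [2]
Compare 10 vs 8: take 8 from right. Merged: [2, 8]
Compare 10 vs 19: take 10 from left. Merged: [2, 8, 10]
Compare 18 vs 19: take 18 from left. Merged: [2, 8, 10, 18]
Compare 19 vs 19: take 19 from left. Merged: [2, 8, 10, 18, 19]
Compare 23 vs 19: take 19 from right. Merged: [2, 8, 10, 18, 19, 19]
Compare 23 vs 30: take 23 from left. Merged: [2, 8, 10, 18, 19, 19, 23]
Compare 37 vs 30: take 30 from right. Merged: [2, 8, 10, 18, 19, 19, 23, 30]
Compare 37 vs 34: take 34 from right. Merged: [2, 8, 10, 18, 19, 19, 23, 30, 34]
Compare 37 vs 37: take 37 from left. Merged: [2, 8, 10, 18, 19, 19, 23, 30, 34, 37]
Append remaining from right: [37]. Merged: [2, 8, 10, 18, 19, 19, 23, 30, 34, 37, 37]

Final merged array: [2, 8, 10, 18, 19, 19, 23, 30, 34, 37, 37]
Total comparisons: 10

The merged array is [2, 8, 10, 18, 19, 19, 23, 30, 34, 37, 37], requiring 10 comparisons. The merge step runs in O(n) time where n is the total number of elements.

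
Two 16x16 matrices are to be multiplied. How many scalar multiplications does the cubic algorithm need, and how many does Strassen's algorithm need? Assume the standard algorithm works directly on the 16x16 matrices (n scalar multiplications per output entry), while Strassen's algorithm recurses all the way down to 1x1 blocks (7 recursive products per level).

Matrix multiplication for 16x16 matrices:

Standard algorithm: 16^3 = 4096 multiplications
Strassen's algorithm: 7^(log2(16)) = 7^4 = 2401 multiplications
Savings: 4096 - 2401 = 1695 multiplications

Standard: 4096 multiplications (16^3). Strassen: 2401 multiplications (7^4). Strassen reduces 8 recursive multiplications to 7 at each level.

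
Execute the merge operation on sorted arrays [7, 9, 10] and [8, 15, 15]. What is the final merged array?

Merging process:

Compare 7 vs 8: take 7 from left. Merged: [7]
Compare 9 vs 8: take 8 from right. Merged: [7, 8]
Compare 9 vs 15: take 9 from left. Merged: [7, 8, 9]
Compare 10 vs 15: take 10 from left. Merged: [7, 8, 9, 10]
Append remaining from right: [15, 15]. Merged: [7, 8, 9, 10, 15, 15]

Final merged array: [7, 8, 9, 10, 15, 15]
Total comparisons: 4

The merged array is [7, 8, 9, 10, 15, 15], requiring 4 comparisons. The merge step runs in O(n) time where n is the total number of elements.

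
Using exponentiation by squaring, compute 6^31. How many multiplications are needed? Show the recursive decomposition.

Computing 6^31 by squaring (build up from 6^1; each line after the first costs one multiplication):

6^1 = 6
6^2 = (6^1)^2 = 6^2 = 36
6^3 = 6 * 6^2 = 6 * 36 = 216
6^6 = (6^3)^2 = 216^2 = 46656
6^7 = 6 * 6^6 = 6 * 46656 = 279936
6^14 = (6^7)^2 = 279936^2 = 78364164096
6^15 = 6 * 6^14 = 6 * 78364164096 = 470184984576
6^30 = (6^15)^2 = 470184984576^2 = 221073919720733357899776
6^31 = 6 * 6^30 = 6 * 221073919720733357899776 = 1326443518324400147398656

Result: 1326443518324400147398656
Multiplications needed: 8 (8 lines after 6^1)

6^31 = 1326443518324400147398656. Using exponentiation by squaring, this requires 8 multiplications. The key idea: if the exponent is even, square the half-power; if odd, multiply by the base once.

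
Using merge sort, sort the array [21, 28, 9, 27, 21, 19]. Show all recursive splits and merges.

Merge sort trace:

Split: [21, 28, 9, 27, 21, 19] -> [21, 28, 9] and [27, 21, 19]
  Split: [21, 28, 9] -> [21] and [28, 9]
    Split: [28, 9] -> [28] and [9]
    Merge: [28] + [9] -> [9, 28]
  Merge: [21] + [9, 28] -> [9, 21, 28]
  Split: [27, 21, 19] -> [27] and [21, 19]
    Split: [21, 19] -> [21] and [19]
    Merge: [21] + [19] -> [19, 21]
  Merge: [27] + [19, 21] -> [19, 21, 27]
Merge: [9, 21, 28] + [19, 21, 27] -> [9, 19, 21, 21, 27, 28]

Final sorted array: [9, 19, 21, 21, 27, 28]

The merge sort proceeds by recursively splitting the array and merging sorted halves.
After all merges, the sorted array is [9, 19, 21, 21, 27, 28].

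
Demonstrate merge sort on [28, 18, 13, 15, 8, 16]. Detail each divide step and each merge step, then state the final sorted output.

Merge sort trace:

Split: [28, 18, 13, 15, 8, 16] -> [28, 18, 13] and [15, 8, 16]
  Split: [28, 18, 13] -> [28] and [18, 13]
    Split: [18, 13] -> [18] and [13]
    Merge: [18] + [13] -> [13, 18]
  Merge: [28] + [13, 18] -> [13, 18, 28]
  Split: [15, 8, 16] -> [15] and [8, 16]
    Split: [8, 16] -> [8] and [16]
    Merge: [8] + [16] -> [8, 16]
  Merge: [15] + [8, 16] -> [8, 15, 16]
Merge: [13, 18, 28] + [8, 15, 16] -> [8, 13, 15, 16, 18, 28]

Final sorted array: [8, 13, 15, 16, 18, 28]

The merge sort proceeds by recursively splitting the array and merging sorted halves.
After all merges, the sorted array is [8, 13, 15, 16, 18, 28].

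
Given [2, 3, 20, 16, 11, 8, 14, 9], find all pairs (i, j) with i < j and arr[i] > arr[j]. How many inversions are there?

Finding inversions in [2, 3, 20, 16, 11, 8, 14, 9]:

(2, 3): arr[2]=20 > arr[3]=16
(2, 4): arr[2]=20 > arr[4]=11
(2, 5): arr[2]=20 > arr[5]=8
(2, 6): arr[2]=20 > arr[6]=14
(2, 7): arr[2]=20 > arr[7]=9
(3, 4): arr[3]=16 > arr[4]=11
(3, 5): arr[3]=16 > arr[5]=8
(3, 6): arr[3]=16 > arr[6]=14
(3, 7): arr[3]=16 > arr[7]=9
(4, 5): arr[4]=11 > arr[5]=8
(4, 7): arr[4]=11 > arr[7]=9
(6, 7): arr[6]=14 > arr[7]=9

Total inversions: 12

The array has 12 inversion(s): (2,3), (2,4), (2,5), (2,6), (2,7), (3,4), (3,5), (3,6), (3,7), (4,5), (4,7), (6,7). Each pair (i,j) satisfies i < j and arr[i] > arr[j].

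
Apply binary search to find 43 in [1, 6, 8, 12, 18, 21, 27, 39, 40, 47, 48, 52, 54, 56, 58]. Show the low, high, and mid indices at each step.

Binary search for 43 in [1, 6, 8, 12, 18, 21, 27, 39, 40, 47, 48, 52, 54, 56, 58]:

lo=0, hi=14, mid=7, arr[mid]=39 -> 39 < 43, search right half
lo=8, hi=14, mid=11, arr[mid]=52 -> 52 > 43, search left half
lo=8, hi=10, mid=9, arr[mid]=47 -> 47 > 43, search left half
lo=8, hi=8, mid=8, arr[mid]=40 -> 40 < 43, search right half
lo=9 > hi=8, target 43 not found

Binary search determines that 43 is not in the array after 4 comparisons. The search space was exhausted without finding the target.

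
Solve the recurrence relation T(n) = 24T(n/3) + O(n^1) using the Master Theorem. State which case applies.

Master Theorem for T(n) = 24T(n/3) + O(n^1):

a = 24, b = 3, c = 1
log_b(a) = log_3(24) = 2.8928

Case 1: c = 1 < log_3(24) = 2.8928
T(n) = O(n^(log_3 24))

For T(n) = 24T(n/3) + O(n^1): log_3(24) = 2.8928. This is Case 1 of the Master Theorem (c < log_b(a), work dominated by leaves), giving O(n^(log_3 24)).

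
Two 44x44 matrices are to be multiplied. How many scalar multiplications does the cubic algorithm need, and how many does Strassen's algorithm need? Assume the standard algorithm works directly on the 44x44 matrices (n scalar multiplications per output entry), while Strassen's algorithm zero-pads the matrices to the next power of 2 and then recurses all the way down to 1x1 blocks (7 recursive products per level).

Matrix multiplication for 44x44 matrices:

Strassen's algorithm requires power-of-2 dimensions. Pad 44x44 to 64x64 (next power of 2).

Standard algorithm: 44^3 = 85184 multiplications
Strassen's algorithm: 7^(log2(64)) = 7^6 = 117649 multiplications
Difference: 85184 - 117649 = -32465 (Strassen uses MORE here due to padding overhead — for small or just-over-power-of-2 n, padding can outweigh the per-level savings)

Standard: 85184 multiplications (44^3). Strassen: 117649 multiplications (7^6, after padding to 64x64). Strassen reduces 8 recursive multiplications to 7 at each level.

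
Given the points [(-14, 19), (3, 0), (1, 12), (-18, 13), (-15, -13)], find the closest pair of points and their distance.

Computing all pairwise distances among 5 points:

d((-14, 19), (3, 0)) = 25.4951
d((-14, 19), (1, 12)) = 16.5529
d((-14, 19), (-18, 13)) = 7.2111 <-- minimum
d((-14, 19), (-15, -13)) = 32.0156
d((3, 0), (1, 12)) = 12.1655
d((3, 0), (-18, 13)) = 24.6982
d((3, 0), (-15, -13)) = 22.2036
d((1, 12), (-18, 13)) = 19.0263
d((1, 12), (-15, -13)) = 29.6816
d((-18, 13), (-15, -13)) = 26.1725

Closest pair: (-14, 19) and (-18, 13) with distance 7.2111

The closest pair is (-14, 19) and (-18, 13) with Euclidean distance 7.2111. For 5 points, brute-force pairwise comparison is shown above. For large n, the divide-and-conquer algorithm (sort by x, recurse on halves, check the dividing strip) achieves O(n log n).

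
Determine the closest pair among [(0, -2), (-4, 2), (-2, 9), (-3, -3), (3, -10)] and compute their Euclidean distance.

Computing all pairwise distances among 5 points:

d((0, -2), (-4, 2)) = 5.6569
d((0, -2), (-2, 9)) = 11.1803
d((0, -2), (-3, -3)) = 3.1623 <-- minimum
d((0, -2), (3, -10)) = 8.544
d((-4, 2), (-2, 9)) = 7.2801
d((-4, 2), (-3, -3)) = 5.099
d((-4, 2), (3, -10)) = 13.8924
d((-2, 9), (-3, -3)) = 12.0416
d((-2, 9), (3, -10)) = 19.6469
d((-3, -3), (3, -10)) = 9.2195

Closest pair: (0, -2) and (-3, -3) with distance 3.1623

The closest pair is (0, -2) and (-3, -3) with Euclidean distance 3.1623. For 5 points, brute-force pairwise comparison is shown above. For large n, the divide-and-conquer algorithm (sort by x, recurse on halves, check the dividing strip) achieves O(n log n).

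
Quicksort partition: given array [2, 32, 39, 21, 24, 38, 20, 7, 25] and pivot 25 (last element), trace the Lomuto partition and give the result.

Lomuto partition with pivot = 25:

Initial array: [2, 32, 39, 21, 24, 38, 20, 7, 25]

arr[0]=2 <= 25: swap with position 0, array becomes [2, 32, 39, 21, 24, 38, 20, 7, 25]
arr[1]=32 > 25: no swap
arr[2]=39 > 25: no swap
arr[3]=21 <= 25: swap with position 1, array becomes [2, 21, 39, 32, 24, 38, 20, 7, 25]
arr[4]=24 <= 25: swap with position 2, array becomes [2, 21, 24, 32, 39, 38, 20, 7, 25]
arr[5]=38 > 25: no swap
arr[6]=20 <= 25: swap with position 3, array becomes [2, 21, 24, 20, 39, 38, 32, 7, 25]
arr[7]=7 <= 25: swap with position 4, array becomes [2, 21, 24, 20, 7, 38, 32, 39, 25]

Place pivot at position 5: [2, 21, 24, 20, 7, 25, 32, 39, 38]
Pivot position: 5

After partitioning with pivot 25, the array becomes [2, 21, 24, 20, 7, 25, 32, 39, 38]. The pivot is placed at index 5. All elements to the left of the pivot are <= 25, and all elements to the right are > 25.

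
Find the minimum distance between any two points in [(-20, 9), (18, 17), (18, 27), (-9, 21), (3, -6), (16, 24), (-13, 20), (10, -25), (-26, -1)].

Computing all pairwise distances among 9 points:

d((-20, 9), (18, 17)) = 38.833
d((-20, 9), (18, 27)) = 42.0476
d((-20, 9), (-9, 21)) = 16.2788
d((-20, 9), (3, -6)) = 27.4591
d((-20, 9), (16, 24)) = 39.0
d((-20, 9), (-13, 20)) = 13.0384
d((-20, 9), (10, -25)) = 45.3431
d((-20, 9), (-26, -1)) = 11.6619
d((18, 17), (18, 27)) = 10.0
d((18, 17), (-9, 21)) = 27.2947
d((18, 17), (3, -6)) = 27.4591
d((18, 17), (16, 24)) = 7.2801
d((18, 17), (-13, 20)) = 31.1448
d((18, 17), (10, -25)) = 42.7551
d((18, 17), (-26, -1)) = 47.5395
d((18, 27), (-9, 21)) = 27.6586
d((18, 27), (3, -6)) = 36.2491
d((18, 27), (16, 24)) = 3.6056 <-- minimum
d((18, 27), (-13, 20)) = 31.7805
d((18, 27), (10, -25)) = 52.6118
d((18, 27), (-26, -1)) = 52.1536
d((-9, 21), (3, -6)) = 29.5466
d((-9, 21), (16, 24)) = 25.1794
d((-9, 21), (-13, 20)) = 4.1231
d((-9, 21), (10, -25)) = 49.7695
d((-9, 21), (-26, -1)) = 27.8029
d((3, -6), (16, 24)) = 32.6956
d((3, -6), (-13, 20)) = 30.5287
d((3, -6), (10, -25)) = 20.2485
d((3, -6), (-26, -1)) = 29.4279
d((16, 24), (-13, 20)) = 29.2746
d((16, 24), (10, -25)) = 49.366
d((16, 24), (-26, -1)) = 48.8774
d((-13, 20), (10, -25)) = 50.5371
d((-13, 20), (-26, -1)) = 24.6982
d((10, -25), (-26, -1)) = 43.2666

Closest pair: (18, 27) and (16, 24) with distance 3.6056

The closest pair is (18, 27) and (16, 24) with Euclidean distance 3.6056. For 9 points, brute-force pairwise comparison is shown above. For large n, the divide-and-conquer algorithm (sort by x, recurse on halves, check the dividing strip) achieves O(n log n).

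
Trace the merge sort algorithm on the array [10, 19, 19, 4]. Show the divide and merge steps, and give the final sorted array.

Merge sort trace:

Split: [10, 19, 19, 4] -> [10, 19] and [19, 4]
  Split: [10, 19] -> [10] and [19]
  Merge: [10] + [19] -> [10, 19]
  Split: [19, 4] -> [19] and [4]
  Merge: [19] + [4] -> [4, 19]
Merge: [10, 19] + [4, 19] -> [4, 10, 19, 19]

Final sorted array: [4, 10, 19, 19]

The merge sort proceeds by recursively splitting the array and merging sorted halves.
After all merges, the sorted array is [4, 10, 19, 19].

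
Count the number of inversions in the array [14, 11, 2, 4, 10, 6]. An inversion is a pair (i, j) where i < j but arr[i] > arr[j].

Finding inversions in [14, 11, 2, 4, 10, 6]:

(0, 1): arr[0]=14 > arr[1]=11
(0, 2): arr[0]=14 > arr[2]=2
(0, 3): arr[0]=14 > arr[3]=4
(0, 4): arr[0]=14 > arr[4]=10
(0, 5): arr[0]=14 > arr[5]=6
(1, 2): arr[1]=11 > arr[2]=2
(1, 3): arr[1]=11 > arr[3]=4
(1, 4): arr[1]=11 > arr[4]=10
(1, 5): arr[1]=11 > arr[5]=6
(4, 5): arr[4]=10 > arr[5]=6

Total inversions: 10

The array has 10 inversion(s): (0,1), (0,2), (0,3), (0,4), (0,5), (1,2), (1,3), (1,4), (1,5), (4,5). Each pair (i,j) satisfies i < j and arr[i] > arr[j].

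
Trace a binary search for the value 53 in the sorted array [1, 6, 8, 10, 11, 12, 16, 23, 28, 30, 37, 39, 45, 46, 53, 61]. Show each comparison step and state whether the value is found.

Binary search for 53 in [1, 6, 8, 10, 11, 12, 16, 23, 28, 30, 37, 39, 45, 46, 53, 61]:

lo=0, hi=15, mid=7, arr[mid]=23 -> 23 < 53, search right half
lo=8, hi=15, mid=11, arr[mid]=39 -> 39 < 53, search right half
lo=12, hi=15, mid=13, arr[mid]=46 -> 46 < 53, search right half
lo=14, hi=15, mid=14, arr[mid]=53 -> Found target at index 14!

Binary search finds 53 at index 14 after 4 comparisons. The search repeatedly halves the search space by comparing with the middle element.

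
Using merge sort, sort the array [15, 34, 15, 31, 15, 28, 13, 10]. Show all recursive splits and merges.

Merge sort trace:

Split: [15, 34, 15, 31, 15, 28, 13, 10] -> [15, 34, 15, 31] and [15, 28, 13, 10]
  Split: [15, 34, 15, 31] -> [15, 34] and [15, 31]
    Split: [15, 34] -> [15] and [34]
    Merge: [15] + [34] -> [15, 34]
    Split: [15, 31] -> [15] and [31]
    Merge: [15] + [31] -> [15, 31]
  Merge: [15, 34] + [15, 31] -> [15, 15, 31, 34]
  Split: [15, 28, 13, 10] -> [15, 28] and [13, 10]
    Split: [15, 28] -> [15] and [28]
    Merge: [15] + [28] -> [15, 28]
    Split: [13, 10] -> [13] and [10]
    Merge: [13] + [10] -> [10, 13]
  Merge: [15, 28] + [10, 13] -> [10, 13, 15, 28]
Merge: [15, 15, 31, 34] + [10, 13, 15, 28] -> [10, 13, 15, 15, 15, 28, 31, 34]

Final sorted array: [10, 13, 15, 15, 15, 28, 31, 34]

The merge sort proceeds by recursively splitting the array and merging sorted halves.
After all merges, the sorted array is [10, 13, 15, 15, 15, 28, 31, 34].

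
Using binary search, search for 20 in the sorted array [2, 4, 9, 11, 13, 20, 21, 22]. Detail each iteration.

Binary search for 20 in [2, 4, 9, 11, 13, 20, 21, 22]:

lo=0, hi=7, mid=3, arr[mid]=11 -> 11 < 20, search right half
lo=4, hi=7, mid=5, arr[mid]=20 -> Found target at index 5!

Binary search finds 20 at index 5 after 2 comparisons. The search repeatedly halves the search space by comparing with the middle element.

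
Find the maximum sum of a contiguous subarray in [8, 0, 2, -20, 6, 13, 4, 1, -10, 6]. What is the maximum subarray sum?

Using Kadane's algorithm on [8, 0, 2, -20, 6, 13, 4, 1, -10, 6]:

Scanning through the array:
Position 1 (value 0): max_ending_here = 8, max_so_far = 8
Position 2 (value 2): max_ending_here = 10, max_so_far = 10
Position 3 (value -20): max_ending_here = -10, max_so_far = 10
Position 4 (value 6): max_ending_here = 6, max_so_far = 10
Position 5 (value 13): max_ending_here = 19, max_so_far = 19
Position 6 (value 4): max_ending_here = 23, max_so_far = 23
Position 7 (value 1): max_ending_here = 24, max_so_far = 24
Position 8 (value -10): max_ending_here = 14, max_so_far = 24
Position 9 (value 6): max_ending_here = 20, max_so_far = 24

Maximum subarray: [6, 13, 4, 1]
Maximum sum: 24

The maximum subarray is [6, 13, 4, 1] with sum 24. This subarray runs from index 4 to index 7.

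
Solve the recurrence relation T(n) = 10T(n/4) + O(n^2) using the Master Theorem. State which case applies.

Master Theorem for T(n) = 10T(n/4) + O(n^2):

a = 10, b = 4, c = 2
log_b(a) = log_4(10) = 1.6610

Case 3: c = 2 > log_4(10) = 1.6610
T(n) = O(n^2) = O(n^2)

For T(n) = 10T(n/4) + O(n^2): log_4(10) = 1.6610. This is Case 3 of the Master Theorem (c > log_b(a), work dominated by root), giving O(n^2).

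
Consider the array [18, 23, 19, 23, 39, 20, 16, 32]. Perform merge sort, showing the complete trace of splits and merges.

Merge sort trace:

Split: [18, 23, 19, 23, 39, 20, 16, 32] -> [18, 23, 19, 23] and [39, 20, 16, 32]
  Split: [18, 23, 19, 23] -> [18, 23] and [19, 23]
    Split: [18, 23] -> [18] and [23]
    Merge: [18] + [23] -> [18, 23]
    Split: [19, 23] -> [19] and [23]
    Merge: [19] + [23] -> [19, 23]
  Merge: [18, 23] + [19, 23] -> [18, 19, 23, 23]
  Split: [39, 20, 16, 32] -> [39, 20] and [16, 32]
    Split: [39, 20] -> [39] and [20]
    Merge: [39] + [20] -> [20, 39]
    Split: [16, 32] -> [16] and [32]
    Merge: [16] + [32] -> [16, 32]
  Merge: [20, 39] + [16, 32] -> [16, 20, 32, 39]
Merge: [18, 19, 23, 23] + [16, 20, 32, 39] -> [16, 18, 19, 20, 23, 23, 32, 39]

Final sorted array: [16, 18, 19, 20, 23, 23, 32, 39]

The merge sort proceeds by recursively splitting the array and merging sorted halves.
After all merges, the sorted array is [16, 18, 19, 20, 23, 23, 32, 39].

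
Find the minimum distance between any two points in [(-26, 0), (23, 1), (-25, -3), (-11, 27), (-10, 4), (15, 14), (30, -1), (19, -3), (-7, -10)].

Computing all pairwise distances among 9 points:

d((-26, 0), (23, 1)) = 49.0102
d((-26, 0), (-25, -3)) = 3.1623 <-- minimum
d((-26, 0), (-11, 27)) = 30.8869
d((-26, 0), (-10, 4)) = 16.4924
d((-26, 0), (15, 14)) = 43.3244
d((-26, 0), (30, -1)) = 56.0089
d((-26, 0), (19, -3)) = 45.0999
d((-26, 0), (-7, -10)) = 21.4709
d((23, 1), (-25, -3)) = 48.1664
d((23, 1), (-11, 27)) = 42.8019
d((23, 1), (-10, 4)) = 33.1361
d((23, 1), (15, 14)) = 15.2643
d((23, 1), (30, -1)) = 7.2801
d((23, 1), (19, -3)) = 5.6569
d((23, 1), (-7, -10)) = 31.9531
d((-25, -3), (-11, 27)) = 33.1059
d((-25, -3), (-10, 4)) = 16.5529
d((-25, -3), (15, 14)) = 43.4626
d((-25, -3), (30, -1)) = 55.0364
d((-25, -3), (19, -3)) = 44.0
d((-25, -3), (-7, -10)) = 19.3132
d((-11, 27), (-10, 4)) = 23.0217
d((-11, 27), (15, 14)) = 29.0689
d((-11, 27), (30, -1)) = 49.6488
d((-11, 27), (19, -3)) = 42.4264
d((-11, 27), (-7, -10)) = 37.2156
d((-10, 4), (15, 14)) = 26.9258
d((-10, 4), (30, -1)) = 40.3113
d((-10, 4), (19, -3)) = 29.8329
d((-10, 4), (-7, -10)) = 14.3178
d((15, 14), (30, -1)) = 21.2132
d((15, 14), (19, -3)) = 17.4642
d((15, 14), (-7, -10)) = 32.5576
d((30, -1), (19, -3)) = 11.1803
d((30, -1), (-7, -10)) = 38.0789
d((19, -3), (-7, -10)) = 26.9258

Closest pair: (-26, 0) and (-25, -3) with distance 3.1623

The closest pair is (-26, 0) and (-25, -3) with Euclidean distance 3.1623. For 9 points, brute-force pairwise comparison is shown above. For large n, the divide-and-conquer algorithm (sort by x, recurse on halves, check the dividing strip) achieves O(n log n).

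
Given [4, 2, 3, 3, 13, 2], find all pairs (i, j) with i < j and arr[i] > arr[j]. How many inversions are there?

Finding inversions in [4, 2, 3, 3, 13, 2]:

(0, 1): arr[0]=4 > arr[1]=2
(0, 2): arr[0]=4 > arr[2]=3
(0, 3): arr[0]=4 > arr[3]=3
(0, 5): arr[0]=4 > arr[5]=2
(2, 5): arr[2]=3 > arr[5]=2
(3, 5): arr[3]=3 > arr[5]=2
(4, 5): arr[4]=13 > arr[5]=2

Total inversions: 7

The array has 7 inversion(s): (0,1), (0,2), (0,3), (0,5), (2,5), (3,5), (4,5). Each pair (i,j) satisfies i < j and arr[i] > arr[j].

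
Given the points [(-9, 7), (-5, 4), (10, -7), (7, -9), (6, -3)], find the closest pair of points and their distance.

Computing all pairwise distances among 5 points:

d((-9, 7), (-5, 4)) = 5.0
d((-9, 7), (10, -7)) = 23.6008
d((-9, 7), (7, -9)) = 22.6274
d((-9, 7), (6, -3)) = 18.0278
d((-5, 4), (10, -7)) = 18.6011
d((-5, 4), (7, -9)) = 17.6918
d((-5, 4), (6, -3)) = 13.0384
d((10, -7), (7, -9)) = 3.6056 <-- minimum
d((10, -7), (6, -3)) = 5.6569
d((7, -9), (6, -3)) = 6.0828

Closest pair: (10, -7) and (7, -9) with distance 3.6056

The closest pair is (10, -7) and (7, -9) with Euclidean distance 3.6056. For 5 points, brute-force pairwise comparison is shown above. For large n, the divide-and-conquer algorithm (sort by x, recurse on halves, check the dividing strip) achieves O(n log n).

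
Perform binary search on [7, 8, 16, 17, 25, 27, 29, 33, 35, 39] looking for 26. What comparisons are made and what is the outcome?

Binary search for 26 in [7, 8, 16, 17, 25, 27, 29, 33, 35, 39]:

lo=0, hi=9, mid=4, arr[mid]=25 -> 25 < 26, search right half
lo=5, hi=9, mid=7, arr[mid]=33 -> 33 > 26, search left half
lo=5, hi=6, mid=5, arr[mid]=27 -> 27 > 26, search left half
lo=5 > hi=4, target 26 not found

Binary search determines that 26 is not in the array after 3 comparisons. The search space was exhausted without finding the target.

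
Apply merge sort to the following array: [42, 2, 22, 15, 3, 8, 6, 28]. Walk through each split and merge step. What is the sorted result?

Merge sort trace:

Split: [42, 2, 22, 15, 3, 8, 6, 28] -> [42, 2, 22, 15] and [3, 8, 6, 28]
  Split: [42, 2, 22, 15] -> [42, 2] and [22, 15]
    Split: [42, 2] -> [42] and [2]
    Merge: [42] + [2] -> [2, 42]
    Split: [22, 15] -> [22] and [15]
    Merge: [22] + [15] -> [15, 22]
  Merge: [2, 42] + [15, 22] -> [2, 15, 22, 42]
  Split: [3, 8, 6, 28] -> [3, 8] and [6, 28]
    Split: [3, 8] -> [3] and [8]
    Merge: [3] + [8] -> [3, 8]
    Split: [6, 28] -> [6] and [28]
    Merge: [6] + [28] -> [6, 28]
  Merge: [3, 8] + [6, 28] -> [3, 6, 8, 28]
Merge: [2, 15, 22, 42] + [3, 6, 8, 28] -> [2, 3, 6, 8, 15, 22, 28, 42]

Final sorted array: [2, 3, 6, 8, 15, 22, 28, 42]

The merge sort proceeds by recursively splitting the array and merging sorted halves.
After all merges, the sorted array is [2, 3, 6, 8, 15, 22, 28, 42].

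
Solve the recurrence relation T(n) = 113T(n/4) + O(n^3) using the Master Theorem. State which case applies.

Master Theorem for T(n) = 113T(n/4) + O(n^3):

a = 113, b = 4, c = 3
log_b(a) = log_4(113) = 3.4101

Case 1: c = 3 < log_4(113) = 3.4101
T(n) = O(n^(log_4 113))

For T(n) = 113T(n/4) + O(n^3): log_4(113) = 3.4101. This is Case 1 of the Master Theorem (c < log_b(a), work dominated by leaves), giving O(n^(log_4 113)).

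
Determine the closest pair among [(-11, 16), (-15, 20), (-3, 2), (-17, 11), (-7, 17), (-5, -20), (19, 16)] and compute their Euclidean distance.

Computing all pairwise distances among 7 points:

d((-11, 16), (-15, 20)) = 5.6569
d((-11, 16), (-3, 2)) = 16.1245
d((-11, 16), (-17, 11)) = 7.8102
d((-11, 16), (-7, 17)) = 4.1231 <-- minimum
d((-11, 16), (-5, -20)) = 36.4966
d((-11, 16), (19, 16)) = 30.0
d((-15, 20), (-3, 2)) = 21.6333
d((-15, 20), (-17, 11)) = 9.2195
d((-15, 20), (-7, 17)) = 8.544
d((-15, 20), (-5, -20)) = 41.2311
d((-15, 20), (19, 16)) = 34.2345
d((-3, 2), (-17, 11)) = 16.6433
d((-3, 2), (-7, 17)) = 15.5242
d((-3, 2), (-5, -20)) = 22.0907
d((-3, 2), (19, 16)) = 26.0768
d((-17, 11), (-7, 17)) = 11.6619
d((-17, 11), (-5, -20)) = 33.2415
d((-17, 11), (19, 16)) = 36.3456
d((-7, 17), (-5, -20)) = 37.054
d((-7, 17), (19, 16)) = 26.0192
d((-5, -20), (19, 16)) = 43.2666

Closest pair: (-11, 16) and (-7, 17) with distance 4.1231

The closest pair is (-11, 16) and (-7, 17) with Euclidean distance 4.1231. For 7 points, brute-force pairwise comparison is shown above. For large n, the divide-and-conquer algorithm (sort by x, recurse on halves, check the dividing strip) achieves O(n log n).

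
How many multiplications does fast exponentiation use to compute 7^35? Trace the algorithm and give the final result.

Computing 7^35 by squaring (build up from 7^1; each line after the first costs one multiplication):

7^1 = 7
7^2 = (7^1)^2 = 7^2 = 49
7^4 = (7^2)^2 = 49^2 = 2401
7^8 = (7^4)^2 = 2401^2 = 5764801
7^16 = (7^8)^2 = 5764801^2 = 33232930569601
7^17 = 7 * 7^16 = 7 * 33232930569601 = 232630513987207
7^34 = (7^17)^2 = 232630513987207^2 = 54116956037952111668959660849
7^35 = 7 * 7^34 = 7 * 54116956037952111668959660849 = 378818692265664781682717625943

Result: 378818692265664781682717625943
Multiplications needed: 7 (7 lines after 7^1)

7^35 = 378818692265664781682717625943. Using exponentiation by squaring, this requires 7 multiplications. The key idea: if the exponent is even, square the half-power; if odd, multiply by the base once.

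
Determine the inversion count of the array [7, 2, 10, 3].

Finding inversions in [7, 2, 10, 3]:

(0, 1): arr[0]=7 > arr[1]=2
(0, 3): arr[0]=7 > arr[3]=3
(2, 3): arr[2]=10 > arr[3]=3

Total inversions: 3

The array has 3 inversion(s): (0,1), (0,3), (2,3). Each pair (i,j) satisfies i < j and arr[i] > arr[j].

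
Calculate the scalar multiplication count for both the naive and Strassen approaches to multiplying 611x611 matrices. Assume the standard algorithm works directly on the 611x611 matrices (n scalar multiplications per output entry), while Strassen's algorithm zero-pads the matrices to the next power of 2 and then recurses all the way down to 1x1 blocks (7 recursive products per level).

Matrix multiplication for 611x611 matrices:

Strassen's algorithm requires power-of-2 dimensions. Pad 611x611 to 1024x1024 (next power of 2).

Standard algorithm: 611^3 = 228099131 multiplications
Strassen's algorithm: 7^(log2(1024)) = 7^10 = 282475249 multiplications
Difference: 228099131 - 282475249 = -54376118 (Strassen uses MORE here due to padding overhead — for small or just-over-power-of-2 n, padding can outweigh the per-level savings)

Standard: 228099131 multiplications (611^3). Strassen: 282475249 multiplications (7^10, after padding to 1024x1024). Strassen reduces 8 recursive multiplications to 7 at each level.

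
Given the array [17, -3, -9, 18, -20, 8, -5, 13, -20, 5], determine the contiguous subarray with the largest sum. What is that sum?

Using Kadane's algorithm on [17, -3, -9, 18, -20, 8, -5, 13, -20, 5]:

Scanning through the array:
Position 1 (value -3): max_ending_here = 14, max_so_far = 17
Position 2 (value -9): max_ending_here = 5, max_so_far = 17
Position 3 (value 18): max_ending_here = 23, max_so_far = 23
Position 4 (value -20): max_ending_here = 3, max_so_far = 23
Position 5 (value 8): max_ending_here = 11, max_so_far = 23
Position 6 (value -5): max_ending_here = 6, max_so_far = 23
Position 7 (value 13): max_ending_here = 19, max_so_far = 23
Position 8 (value -20): max_ending_here = -1, max_so_far = 23
Position 9 (value 5): max_ending_here = 5, max_so_far = 23

Maximum subarray: [17, -3, -9, 18]
Maximum sum: 23

The maximum subarray is [17, -3, -9, 18] with sum 23. This subarray runs from index 0 to index 3.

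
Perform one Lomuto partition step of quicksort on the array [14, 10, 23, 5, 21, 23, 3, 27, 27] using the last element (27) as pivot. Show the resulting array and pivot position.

Lomuto partition with pivot = 27:

Initial array: [14, 10, 23, 5, 21, 23, 3, 27, 27]

arr[0]=14 <= 27: swap with position 0, array becomes [14, 10, 23, 5, 21, 23, 3, 27, 27]
arr[1]=10 <= 27: swap with position 1, array becomes [14, 10, 23, 5, 21, 23, 3, 27, 27]
arr[2]=23 <= 27: swap with position 2, array becomes [14, 10, 23, 5, 21, 23, 3, 27, 27]
arr[3]=5 <= 27: swap with position 3, array becomes [14, 10, 23, 5, 21, 23, 3, 27, 27]
arr[4]=21 <= 27: swap with position 4, array becomes [14, 10, 23, 5, 21, 23, 3, 27, 27]
arr[5]=23 <= 27: swap with position 5, array becomes [14, 10, 23, 5, 21, 23, 3, 27, 27]
arr[6]=3 <= 27: swap with position 6, array becomes [14, 10, 23, 5, 21, 23, 3, 27, 27]
arr[7]=27 <= 27: swap with position 7, array becomes [14, 10, 23, 5, 21, 23, 3, 27, 27]

Place pivot at position 8: [14, 10, 23, 5, 21, 23, 3, 27, 27]
Pivot position: 8

After partitioning with pivot 27, the array becomes [14, 10, 23, 5, 21, 23, 3, 27, 27]. The pivot is placed at index 8. All elements to the left of the pivot are <= 27, and all elements to the right are > 27.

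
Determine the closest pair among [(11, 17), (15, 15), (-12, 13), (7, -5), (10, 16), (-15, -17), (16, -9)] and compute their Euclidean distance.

Computing all pairwise distances among 7 points:

d((11, 17), (15, 15)) = 4.4721
d((11, 17), (-12, 13)) = 23.3452
d((11, 17), (7, -5)) = 22.3607
d((11, 17), (10, 16)) = 1.4142 <-- minimum
d((11, 17), (-15, -17)) = 42.8019
d((11, 17), (16, -9)) = 26.4764
d((15, 15), (-12, 13)) = 27.074
d((15, 15), (7, -5)) = 21.5407
d((15, 15), (10, 16)) = 5.099
d((15, 15), (-15, -17)) = 43.8634
d((15, 15), (16, -9)) = 24.0208
d((-12, 13), (7, -5)) = 26.1725
d((-12, 13), (10, 16)) = 22.2036
d((-12, 13), (-15, -17)) = 30.1496
d((-12, 13), (16, -9)) = 35.609
d((7, -5), (10, 16)) = 21.2132
d((7, -5), (-15, -17)) = 25.0599
d((7, -5), (16, -9)) = 9.8489
d((10, 16), (-15, -17)) = 41.4005
d((10, 16), (16, -9)) = 25.7099
d((-15, -17), (16, -9)) = 32.0156

Closest pair: (11, 17) and (10, 16) with distance 1.4142

The closest pair is (11, 17) and (10, 16) with Euclidean distance 1.4142. For 7 points, brute-force pairwise comparison is shown above. For large n, the divide-and-conquer algorithm (sort by x, recurse on halves, check the dividing strip) achieves O(n log n).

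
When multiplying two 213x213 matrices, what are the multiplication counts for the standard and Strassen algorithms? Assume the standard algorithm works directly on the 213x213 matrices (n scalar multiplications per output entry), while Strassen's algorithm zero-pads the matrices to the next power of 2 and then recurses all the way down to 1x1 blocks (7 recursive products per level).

Matrix multiplication for 213x213 matrices:

Strassen's algorithm requires power-of-2 dimensions. Pad 213x213 to 256x256 (next power of 2).

Standard algorithm: 213^3 = 9663597 multiplications
Strassen's algorithm: 7^(log2(256)) = 7^8 = 5764801 multiplications
Savings: 9663597 - 5764801 = 3898796 multiplications

Standard: 9663597 multiplications (213^3). Strassen: 5764801 multiplications (7^8, after padding to 256x256). Strassen reduces 8 recursive multiplications to 7 at each level.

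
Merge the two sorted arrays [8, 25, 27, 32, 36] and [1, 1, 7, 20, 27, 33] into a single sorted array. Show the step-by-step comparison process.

Merging process:

Compare 8 vs 1: take 1 from right. Merged: [1]
Compare 8 vs 1: take 1 from right. Merged: [1, 1]
Compare 8 vs 7: take 7 from right. Merged: [1, 1, 7]
Compare 8 vs 20: take 8 from left. Merged: [1, 1, 7, 8]
Compare 25 vs 20: take 20 from right. Merged: [1, 1, 7, 8, 20]
Compare 25 vs 27: take 25 from left. Merged: [1, 1, 7, 8, 20, 25]
Compare 27 vs 27: take 27 from left. Merged: [1, 1, 7, 8, 20, 25, 27]
Compare 32 vs 27: take 27 from right. Merged: [1, 1, 7, 8, 20, 25, 27, 27]
Compare 32 vs 33: take 32 from left. Merged: [1, 1, 7, 8, 20, 25, 27, 27, 32]
Compare 36 vs 33: take 33 from right. Merged: [1, 1, 7, 8, 20, 25, 27, 27, 32, 33]
Append remaining from left: [36]. Merged: [1, 1, 7, 8, 20, 25, 27, 27, 32, 33, 36]

Final merged array: [1, 1, 7, 8, 20, 25, 27, 27, 32, 33, 36]
Total comparisons: 10

The merged array is [1, 1, 7, 8, 20, 25, 27, 27, 32, 33, 36], requiring 10 comparisons. The merge step runs in O(n) time where n is the total number of elements.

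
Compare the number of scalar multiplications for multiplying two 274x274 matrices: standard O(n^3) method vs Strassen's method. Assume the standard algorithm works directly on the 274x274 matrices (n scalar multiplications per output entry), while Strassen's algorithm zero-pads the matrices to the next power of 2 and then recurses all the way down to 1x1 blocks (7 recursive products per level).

Matrix multiplication for 274x274 matrices:

Strassen's algorithm requires power-of-2 dimensions. Pad 274x274 to 512x512 (next power of 2).

Standard algorithm: 274^3 = 20570824 multiplications
Strassen's algorithm: 7^(log2(512)) = 7^9 = 40353607 multiplications
Difference: 20570824 - 40353607 = -19782783 (Strassen uses MORE here due to padding overhead — for small or just-over-power-of-2 n, padding can outweigh the per-level savings)

Standard: 20570824 multiplications (274^3). Strassen: 40353607 multiplications (7^9, after padding to 512x512). Strassen reduces 8 recursive multiplications to 7 at each level.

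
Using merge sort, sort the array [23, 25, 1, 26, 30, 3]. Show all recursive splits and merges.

Merge sort trace:

Split: [23, 25, 1, 26, 30, 3] -> [23, 25, 1] and [26, 30, 3]
  Split: [23, 25, 1] -> [23] and [25, 1]
    Split: [25, 1] -> [25] and [1]
    Merge: [25] + [1] -> [1, 25]
  Merge: [23] + [1, 25] -> [1, 23, 25]
  Split: [26, 30, 3] -> [26] and [30, 3]
    Split: [30, 3] -> [30] and [3]
    Merge: [30] + [3] -> [3, 30]
  Merge: [26] + [3, 30] -> [3, 26, 30]
Merge: [1, 23, 25] + [3, 26, 30] -> [1, 3, 23, 25, 26, 30]

Final sorted array: [1, 3, 23, 25, 26, 30]

The merge sort proceeds by recursively splitting the array and merging sorted halves.
After all merges, the sorted array is [1, 3, 23, 25, 26, 30].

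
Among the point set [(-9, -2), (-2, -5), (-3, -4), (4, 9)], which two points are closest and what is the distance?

Computing all pairwise distances among 4 points:

d((-9, -2), (-2, -5)) = 7.6158
d((-9, -2), (-3, -4)) = 6.3246
d((-9, -2), (4, 9)) = 17.0294
d((-2, -5), (-3, -4)) = 1.4142 <-- minimum
d((-2, -5), (4, 9)) = 15.2315
d((-3, -4), (4, 9)) = 14.7648

Closest pair: (-2, -5) and (-3, -4) with distance 1.4142

The closest pair is (-2, -5) and (-3, -4) with Euclidean distance 1.4142. For 4 points, brute-force pairwise comparison is shown above. For large n, the divide-and-conquer algorithm (sort by x, recurse on halves, check the dividing strip) achieves O(n log n).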